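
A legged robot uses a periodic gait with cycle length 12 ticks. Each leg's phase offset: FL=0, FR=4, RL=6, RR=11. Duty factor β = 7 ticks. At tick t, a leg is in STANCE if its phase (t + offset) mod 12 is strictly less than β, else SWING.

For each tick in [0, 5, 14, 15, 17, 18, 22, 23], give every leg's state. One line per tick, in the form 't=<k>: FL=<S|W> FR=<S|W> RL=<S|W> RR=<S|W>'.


t=0: FL=S FR=S RL=S RR=W
t=5: FL=S FR=W RL=W RR=S
t=14: FL=S FR=S RL=W RR=S
t=15: FL=S FR=W RL=W RR=S
t=17: FL=S FR=W RL=W RR=S
t=18: FL=S FR=W RL=S RR=S
t=22: FL=W FR=S RL=S RR=W
t=23: FL=W FR=S RL=S RR=W

t=0: phase=(0,4,6,11) vs β=7 → FL=S FR=S RL=S RR=W
t=5: phase=(5,9,11,4) vs β=7 → FL=S FR=W RL=W RR=S
t=14: phase=(2,6,8,1) vs β=7 → FL=S FR=S RL=W RR=S
t=15: phase=(3,7,9,2) vs β=7 → FL=S FR=W RL=W RR=S
t=17: phase=(5,9,11,4) vs β=7 → FL=S FR=W RL=W RR=S
t=18: phase=(6,10,0,5) vs β=7 → FL=S FR=W RL=S RR=S
t=22: phase=(10,2,4,9) vs β=7 → FL=W FR=S RL=S RR=W
t=23: phase=(11,3,5,10) vs β=7 → FL=W FR=S RL=S RR=W


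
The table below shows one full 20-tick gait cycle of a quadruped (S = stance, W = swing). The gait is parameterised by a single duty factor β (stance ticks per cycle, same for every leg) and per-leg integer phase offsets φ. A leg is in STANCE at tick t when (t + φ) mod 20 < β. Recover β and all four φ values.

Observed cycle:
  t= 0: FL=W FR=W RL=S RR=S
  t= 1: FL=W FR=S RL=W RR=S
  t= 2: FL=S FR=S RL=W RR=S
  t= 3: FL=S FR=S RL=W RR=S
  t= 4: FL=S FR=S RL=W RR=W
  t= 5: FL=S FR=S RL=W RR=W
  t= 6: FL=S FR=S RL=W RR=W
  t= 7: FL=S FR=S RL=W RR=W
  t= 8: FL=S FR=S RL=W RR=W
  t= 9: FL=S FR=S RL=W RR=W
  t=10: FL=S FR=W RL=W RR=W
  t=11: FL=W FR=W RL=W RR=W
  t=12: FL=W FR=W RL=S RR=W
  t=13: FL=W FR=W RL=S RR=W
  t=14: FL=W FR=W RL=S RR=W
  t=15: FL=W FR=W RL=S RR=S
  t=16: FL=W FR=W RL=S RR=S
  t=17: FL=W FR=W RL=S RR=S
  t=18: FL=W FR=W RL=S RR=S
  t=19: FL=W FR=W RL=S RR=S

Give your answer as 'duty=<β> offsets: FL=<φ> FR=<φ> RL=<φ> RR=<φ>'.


duty β = stance ticks per leg = 9
FL: stance ticks = 9; W→S at t=2 → φ=18
FR: stance ticks = 9; W→S at t=1 → φ=19
RL: stance ticks = 9; W→S at t=12 → φ=8
RR: stance ticks = 9; W→S at t=15 → φ=5

duty=9 offsets: FL=18 FR=19 RL=8 RR=5


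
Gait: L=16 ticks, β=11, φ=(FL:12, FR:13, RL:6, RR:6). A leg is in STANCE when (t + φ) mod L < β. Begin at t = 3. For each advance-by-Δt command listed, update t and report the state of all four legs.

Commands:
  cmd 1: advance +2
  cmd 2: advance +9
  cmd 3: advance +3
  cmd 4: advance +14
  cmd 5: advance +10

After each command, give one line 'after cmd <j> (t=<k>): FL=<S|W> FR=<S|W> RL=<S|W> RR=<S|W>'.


after cmd 1 (t=5): FL=S FR=S RL=W RR=W
after cmd 2 (t=14): FL=S FR=W RL=S RR=S
after cmd 3 (t=17): FL=W FR=W RL=S RR=S
after cmd 4 (t=31): FL=W FR=W RL=S RR=S
after cmd 5 (t=41): FL=S FR=S RL=W RR=W

start t=3: FL=W FR=S RL=S RR=S
cmd 1: advance +2 → t=5, phase=(1,2,11,11) → FL=S FR=S RL=W RR=W
cmd 2: advance +9 → t=14, phase=(10,11,4,4) → FL=S FR=W RL=S RR=S
cmd 3: advance +3 → t=17, phase=(13,14,7,7) → FL=W FR=W RL=S RR=S
cmd 4: advance +14 → t=31, phase=(11,12,5,5) → FL=W FR=W RL=S RR=S
cmd 5: advance +10 → t=41, phase=(5,6,15,15) → FL=S FR=S RL=W RR=W


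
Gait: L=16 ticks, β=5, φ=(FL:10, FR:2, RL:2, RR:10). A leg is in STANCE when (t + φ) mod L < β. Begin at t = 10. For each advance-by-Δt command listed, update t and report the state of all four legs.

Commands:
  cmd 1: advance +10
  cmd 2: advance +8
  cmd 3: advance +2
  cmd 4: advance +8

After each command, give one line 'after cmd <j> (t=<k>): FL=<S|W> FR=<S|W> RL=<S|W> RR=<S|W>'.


after cmd 1 (t=20): FL=W FR=W RL=W RR=W
after cmd 2 (t=28): FL=W FR=W RL=W RR=W
after cmd 3 (t=30): FL=W FR=S RL=S RR=W
after cmd 4 (t=38): FL=S FR=W RL=W RR=S

start t=10: FL=S FR=W RL=W RR=S
cmd 1: advance +10 → t=20, phase=(14,6,6,14) → FL=W FR=W RL=W RR=W
cmd 2: advance +8 → t=28, phase=(6,14,14,6) → FL=W FR=W RL=W RR=W
cmd 3: advance +2 → t=30, phase=(8,0,0,8) → FL=W FR=S RL=S RR=W
cmd 4: advance +8 → t=38, phase=(0,8,8,0) → FL=S FR=W RL=W RR=S


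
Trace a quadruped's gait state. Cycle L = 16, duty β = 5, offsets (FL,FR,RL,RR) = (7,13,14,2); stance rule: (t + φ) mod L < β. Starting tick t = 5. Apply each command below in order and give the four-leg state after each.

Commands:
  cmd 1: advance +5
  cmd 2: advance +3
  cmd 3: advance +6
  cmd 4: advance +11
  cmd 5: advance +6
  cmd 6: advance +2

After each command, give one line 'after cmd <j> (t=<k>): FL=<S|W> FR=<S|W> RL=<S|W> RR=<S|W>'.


after cmd 1 (t=10): FL=S FR=W RL=W RR=W
after cmd 2 (t=13): FL=S FR=W RL=W RR=W
after cmd 3 (t=19): FL=W FR=S RL=S RR=W
after cmd 4 (t=30): FL=W FR=W RL=W RR=S
after cmd 5 (t=36): FL=W FR=S RL=S RR=W
after cmd 6 (t=38): FL=W FR=S RL=S RR=W

start t=5: FL=W FR=S RL=S RR=W
cmd 1: advance +5 → t=10, phase=(1,7,8,12) → FL=S FR=W RL=W RR=W
cmd 2: advance +3 → t=13, phase=(4,10,11,15) → FL=S FR=W RL=W RR=W
cmd 3: advance +6 → t=19, phase=(10,0,1,5) → FL=W FR=S RL=S RR=W
cmd 4: advance +11 → t=30, phase=(5,11,12,0) → FL=W FR=W RL=W RR=S
cmd 5: advance +6 → t=36, phase=(11,1,2,6) → FL=W FR=S RL=S RR=W
cmd 6: advance +2 → t=38, phase=(13,3,4,8) → FL=W FR=S RL=S RR=W


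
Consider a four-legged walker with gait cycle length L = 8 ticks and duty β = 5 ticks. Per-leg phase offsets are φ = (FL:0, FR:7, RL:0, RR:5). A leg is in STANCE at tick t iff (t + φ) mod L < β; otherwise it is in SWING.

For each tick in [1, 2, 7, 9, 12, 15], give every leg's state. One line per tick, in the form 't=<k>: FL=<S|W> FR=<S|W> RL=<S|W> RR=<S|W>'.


t=1: FL=S FR=S RL=S RR=W
t=2: FL=S FR=S RL=S RR=W
t=7: FL=W FR=W RL=W RR=S
t=9: FL=S FR=S RL=S RR=W
t=12: FL=S FR=S RL=S RR=S
t=15: FL=W FR=W RL=W RR=S

t=1: phase=(1,0,1,6) vs β=5 → FL=S FR=S RL=S RR=W
t=2: phase=(2,1,2,7) vs β=5 → FL=S FR=S RL=S RR=W
t=7: phase=(7,6,7,4) vs β=5 → FL=W FR=W RL=W RR=S
t=9: phase=(1,0,1,6) vs β=5 → FL=S FR=S RL=S RR=W
t=12: phase=(4,3,4,1) vs β=5 → FL=S FR=S RL=S RR=S
t=15: phase=(7,6,7,4) vs β=5 → FL=W FR=W RL=W RR=S


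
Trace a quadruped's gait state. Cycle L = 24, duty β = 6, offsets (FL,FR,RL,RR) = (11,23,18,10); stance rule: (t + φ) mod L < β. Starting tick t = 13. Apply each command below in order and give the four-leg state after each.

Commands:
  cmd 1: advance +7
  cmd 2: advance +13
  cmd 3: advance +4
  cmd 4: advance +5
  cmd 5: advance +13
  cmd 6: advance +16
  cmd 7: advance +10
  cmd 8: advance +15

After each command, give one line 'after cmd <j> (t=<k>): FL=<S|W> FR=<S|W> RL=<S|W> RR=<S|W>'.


after cmd 1 (t=20): FL=W FR=W RL=W RR=W
after cmd 2 (t=33): FL=W FR=W RL=S RR=W
after cmd 3 (t=37): FL=S FR=W RL=W RR=W
after cmd 4 (t=42): FL=S FR=W RL=W RR=S
after cmd 5 (t=55): FL=W FR=W RL=S RR=W
after cmd 6 (t=71): FL=W FR=W RL=W RR=W
after cmd 7 (t=81): FL=W FR=W RL=S RR=W
after cmd 8 (t=96): FL=W FR=W RL=W RR=W

start t=13: FL=S FR=W RL=W RR=W
cmd 1: advance +7 → t=20, phase=(7,19,14,6) → FL=W FR=W RL=W RR=W
cmd 2: advance +13 → t=33, phase=(20,8,3,19) → FL=W FR=W RL=S RR=W
cmd 3: advance +4 → t=37, phase=(0,12,7,23) → FL=S FR=W RL=W RR=W
cmd 4: advance +5 → t=42, phase=(5,17,12,4) → FL=S FR=W RL=W RR=S
cmd 5: advance +13 → t=55, phase=(18,6,1,17) → FL=W FR=W RL=S RR=W
cmd 6: advance +16 → t=71, phase=(10,22,17,9) → FL=W FR=W RL=W RR=W
cmd 7: advance +10 → t=81, phase=(20,8,3,19) → FL=W FR=W RL=S RR=W
cmd 8: advance +15 → t=96, phase=(11,23,18,10) → FL=W FR=W RL=W RR=W


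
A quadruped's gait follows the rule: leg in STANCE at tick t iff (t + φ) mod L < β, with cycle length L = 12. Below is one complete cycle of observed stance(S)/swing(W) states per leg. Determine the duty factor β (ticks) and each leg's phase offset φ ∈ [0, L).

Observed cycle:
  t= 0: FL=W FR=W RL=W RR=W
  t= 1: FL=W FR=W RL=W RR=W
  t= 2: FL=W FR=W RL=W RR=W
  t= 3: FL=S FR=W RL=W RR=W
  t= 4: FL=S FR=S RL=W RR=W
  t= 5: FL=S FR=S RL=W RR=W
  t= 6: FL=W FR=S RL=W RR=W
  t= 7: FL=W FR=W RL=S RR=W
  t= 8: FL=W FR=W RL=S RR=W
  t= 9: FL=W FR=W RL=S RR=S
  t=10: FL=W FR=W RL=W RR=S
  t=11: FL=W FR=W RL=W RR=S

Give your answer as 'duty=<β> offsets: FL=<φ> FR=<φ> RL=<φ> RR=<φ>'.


duty β = stance ticks per leg = 3
FL: stance ticks = 3; W→S at t=3 → φ=9
FR: stance ticks = 3; W→S at t=4 → φ=8
RL: stance ticks = 3; W→S at t=7 → φ=5
RR: stance ticks = 3; W→S at t=9 → φ=3

duty=3 offsets: FL=9 FR=8 RL=5 RR=3


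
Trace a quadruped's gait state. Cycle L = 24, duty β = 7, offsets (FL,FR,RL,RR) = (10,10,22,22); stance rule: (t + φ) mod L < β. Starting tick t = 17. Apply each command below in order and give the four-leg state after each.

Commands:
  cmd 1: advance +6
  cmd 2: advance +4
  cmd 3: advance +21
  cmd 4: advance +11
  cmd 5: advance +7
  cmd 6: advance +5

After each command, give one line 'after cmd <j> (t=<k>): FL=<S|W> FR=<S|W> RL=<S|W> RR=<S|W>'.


after cmd 1 (t=23): FL=W FR=W RL=W RR=W
after cmd 2 (t=27): FL=W FR=W RL=S RR=S
after cmd 3 (t=48): FL=W FR=W RL=W RR=W
after cmd 4 (t=59): FL=W FR=W RL=W RR=W
after cmd 5 (t=66): FL=S FR=S RL=W RR=W
after cmd 6 (t=71): FL=W FR=W RL=W RR=W

start t=17: FL=S FR=S RL=W RR=W
cmd 1: advance +6 → t=23, phase=(9,9,21,21) → FL=W FR=W RL=W RR=W
cmd 2: advance +4 → t=27, phase=(13,13,1,1) → FL=W FR=W RL=S RR=S
cmd 3: advance +21 → t=48, phase=(10,10,22,22) → FL=W FR=W RL=W RR=W
cmd 4: advance +11 → t=59, phase=(21,21,9,9) → FL=W FR=W RL=W RR=W
cmd 5: advance +7 → t=66, phase=(4,4,16,16) → FL=S FR=S RL=W RR=W
cmd 6: advance +5 → t=71, phase=(9,9,21,21) → FL=W FR=W RL=W RR=W


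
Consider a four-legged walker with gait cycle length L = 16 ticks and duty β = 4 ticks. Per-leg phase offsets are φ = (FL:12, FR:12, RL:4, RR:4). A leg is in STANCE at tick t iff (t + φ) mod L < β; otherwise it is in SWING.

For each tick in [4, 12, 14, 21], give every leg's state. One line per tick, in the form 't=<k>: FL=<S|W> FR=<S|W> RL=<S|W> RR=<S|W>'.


t=4: phase=(0,0,8,8) vs β=4 → FL=S FR=S RL=W RR=W
t=12: phase=(8,8,0,0) vs β=4 → FL=W FR=W RL=S RR=S
t=14: phase=(10,10,2,2) vs β=4 → FL=W FR=W RL=S RR=S
t=21: phase=(1,1,9,9) vs β=4 → FL=S FR=S RL=W RR=W

t=4: FL=S FR=S RL=W RR=W
t=12: FL=W FR=W RL=S RR=S
t=14: FL=W FR=W RL=S RR=S
t=21: FL=S FR=S RL=W RR=W


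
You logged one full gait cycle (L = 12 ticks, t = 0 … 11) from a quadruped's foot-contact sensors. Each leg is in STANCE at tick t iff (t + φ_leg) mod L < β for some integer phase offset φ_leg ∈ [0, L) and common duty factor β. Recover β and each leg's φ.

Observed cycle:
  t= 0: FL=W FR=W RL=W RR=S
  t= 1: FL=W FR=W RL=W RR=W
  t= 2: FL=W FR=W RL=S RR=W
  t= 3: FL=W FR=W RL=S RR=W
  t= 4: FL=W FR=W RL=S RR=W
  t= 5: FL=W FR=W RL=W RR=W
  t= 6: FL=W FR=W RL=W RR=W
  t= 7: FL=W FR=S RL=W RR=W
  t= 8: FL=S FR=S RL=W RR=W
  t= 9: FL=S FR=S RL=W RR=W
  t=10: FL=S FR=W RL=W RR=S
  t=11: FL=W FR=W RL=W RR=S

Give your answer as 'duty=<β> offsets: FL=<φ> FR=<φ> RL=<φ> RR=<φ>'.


duty=3 offsets: FL=4 FR=5 RL=10 RR=2

duty β = stance ticks per leg = 3
FL: stance ticks = 3; W→S at t=8 → φ=4
FR: stance ticks = 3; W→S at t=7 → φ=5
RL: stance ticks = 3; W→S at t=2 → φ=10
RR: stance ticks = 3; W→S at t=10 → φ=2


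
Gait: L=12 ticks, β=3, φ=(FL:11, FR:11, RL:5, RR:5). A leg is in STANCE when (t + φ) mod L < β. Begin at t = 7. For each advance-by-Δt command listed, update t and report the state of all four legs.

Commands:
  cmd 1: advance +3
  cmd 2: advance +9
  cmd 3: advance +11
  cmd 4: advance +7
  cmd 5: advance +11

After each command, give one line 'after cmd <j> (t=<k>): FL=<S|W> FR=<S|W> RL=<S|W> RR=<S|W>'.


start t=7: FL=W FR=W RL=S RR=S
cmd 1: advance +3 → t=10, phase=(9,9,3,3) → FL=W FR=W RL=W RR=W
cmd 2: advance +9 → t=19, phase=(6,6,0,0) → FL=W FR=W RL=S RR=S
cmd 3: advance +11 → t=30, phase=(5,5,11,11) → FL=W FR=W RL=W RR=W
cmd 4: advance +7 → t=37, phase=(0,0,6,6) → FL=S FR=S RL=W RR=W
cmd 5: advance +11 → t=48, phase=(11,11,5,5) → FL=W FR=W RL=W RR=W

after cmd 1 (t=10): FL=W FR=W RL=W RR=W
after cmd 2 (t=19): FL=W FR=W RL=S RR=S
after cmd 3 (t=30): FL=W FR=W RL=W RR=W
after cmd 4 (t=37): FL=S FR=S RL=W RR=W
after cmd 5 (t=48): FL=W FR=W RL=W RR=W


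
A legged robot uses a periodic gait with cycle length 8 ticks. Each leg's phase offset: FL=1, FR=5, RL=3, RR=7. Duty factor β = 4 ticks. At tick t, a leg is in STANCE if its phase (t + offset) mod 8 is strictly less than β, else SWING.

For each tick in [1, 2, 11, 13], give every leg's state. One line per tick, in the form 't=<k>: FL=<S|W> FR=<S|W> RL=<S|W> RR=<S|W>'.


t=1: phase=(2,6,4,0) vs β=4 → FL=S FR=W RL=W RR=S
t=2: phase=(3,7,5,1) vs β=4 → FL=S FR=W RL=W RR=S
t=11: phase=(4,0,6,2) vs β=4 → FL=W FR=S RL=W RR=S
t=13: phase=(6,2,0,4) vs β=4 → FL=W FR=S RL=S RR=W

t=1: FL=S FR=W RL=W RR=S
t=2: FL=S FR=W RL=W RR=S
t=11: FL=W FR=S RL=W RR=S
t=13: FL=W FR=S RL=S RR=W


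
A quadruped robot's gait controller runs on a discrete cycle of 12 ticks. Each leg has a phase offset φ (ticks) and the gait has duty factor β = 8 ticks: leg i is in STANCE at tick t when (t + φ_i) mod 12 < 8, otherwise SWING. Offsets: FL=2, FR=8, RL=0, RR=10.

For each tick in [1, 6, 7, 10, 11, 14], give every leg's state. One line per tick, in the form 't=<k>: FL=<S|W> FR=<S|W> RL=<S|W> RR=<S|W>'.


t=1: phase=(3,9,1,11) vs β=8 → FL=S FR=W RL=S RR=W
t=6: phase=(8,2,6,4) vs β=8 → FL=W FR=S RL=S RR=S
t=7: phase=(9,3,7,5) vs β=8 → FL=W FR=S RL=S RR=S
t=10: phase=(0,6,10,8) vs β=8 → FL=S FR=S RL=W RR=W
t=11: phase=(1,7,11,9) vs β=8 → FL=S FR=S RL=W RR=W
t=14: phase=(4,10,2,0) vs β=8 → FL=S FR=W RL=S RR=S

t=1: FL=S FR=W RL=S RR=W
t=6: FL=W FR=S RL=S RR=S
t=7: FL=W FR=S RL=S RR=S
t=10: FL=S FR=S RL=W RR=W
t=11: FL=S FR=S RL=W RR=W
t=14: FL=S FR=W RL=S RR=S


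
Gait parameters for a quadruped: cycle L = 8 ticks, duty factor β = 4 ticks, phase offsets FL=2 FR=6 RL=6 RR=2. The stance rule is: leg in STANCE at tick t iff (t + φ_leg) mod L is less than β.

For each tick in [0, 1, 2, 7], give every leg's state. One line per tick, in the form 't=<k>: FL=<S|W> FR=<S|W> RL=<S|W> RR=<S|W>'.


t=0: FL=S FR=W RL=W RR=S
t=1: FL=S FR=W RL=W RR=S
t=2: FL=W FR=S RL=S RR=W
t=7: FL=S FR=W RL=W RR=S

t=0: phase=(2,6,6,2) vs β=4 → FL=S FR=W RL=W RR=S
t=1: phase=(3,7,7,3) vs β=4 → FL=S FR=W RL=W RR=S
t=2: phase=(4,0,0,4) vs β=4 → FL=W FR=S RL=S RR=W
t=7: phase=(1,5,5,1) vs β=4 → FL=S FR=W RL=W RR=S


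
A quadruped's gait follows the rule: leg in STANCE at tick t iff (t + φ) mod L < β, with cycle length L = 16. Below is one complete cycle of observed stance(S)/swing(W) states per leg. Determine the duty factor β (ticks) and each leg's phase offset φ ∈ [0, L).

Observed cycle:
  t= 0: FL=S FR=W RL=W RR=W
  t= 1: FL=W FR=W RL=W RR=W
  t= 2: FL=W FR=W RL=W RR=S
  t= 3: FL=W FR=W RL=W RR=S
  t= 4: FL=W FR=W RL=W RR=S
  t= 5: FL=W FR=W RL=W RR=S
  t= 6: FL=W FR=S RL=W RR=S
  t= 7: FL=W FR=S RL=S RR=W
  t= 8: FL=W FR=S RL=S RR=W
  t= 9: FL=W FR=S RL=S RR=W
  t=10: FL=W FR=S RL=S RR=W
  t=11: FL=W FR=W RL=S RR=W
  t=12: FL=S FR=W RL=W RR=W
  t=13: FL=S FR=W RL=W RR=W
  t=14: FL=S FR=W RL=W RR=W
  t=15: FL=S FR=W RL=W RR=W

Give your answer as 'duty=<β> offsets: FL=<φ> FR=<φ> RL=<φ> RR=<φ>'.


duty=5 offsets: FL=4 FR=10 RL=9 RR=14

duty β = stance ticks per leg = 5
FL: stance ticks = 5; W→S at t=12 → φ=4
FR: stance ticks = 5; W→S at t=6 → φ=10
RL: stance ticks = 5; W→S at t=7 → φ=9
RR: stance ticks = 5; W→S at t=2 → φ=14


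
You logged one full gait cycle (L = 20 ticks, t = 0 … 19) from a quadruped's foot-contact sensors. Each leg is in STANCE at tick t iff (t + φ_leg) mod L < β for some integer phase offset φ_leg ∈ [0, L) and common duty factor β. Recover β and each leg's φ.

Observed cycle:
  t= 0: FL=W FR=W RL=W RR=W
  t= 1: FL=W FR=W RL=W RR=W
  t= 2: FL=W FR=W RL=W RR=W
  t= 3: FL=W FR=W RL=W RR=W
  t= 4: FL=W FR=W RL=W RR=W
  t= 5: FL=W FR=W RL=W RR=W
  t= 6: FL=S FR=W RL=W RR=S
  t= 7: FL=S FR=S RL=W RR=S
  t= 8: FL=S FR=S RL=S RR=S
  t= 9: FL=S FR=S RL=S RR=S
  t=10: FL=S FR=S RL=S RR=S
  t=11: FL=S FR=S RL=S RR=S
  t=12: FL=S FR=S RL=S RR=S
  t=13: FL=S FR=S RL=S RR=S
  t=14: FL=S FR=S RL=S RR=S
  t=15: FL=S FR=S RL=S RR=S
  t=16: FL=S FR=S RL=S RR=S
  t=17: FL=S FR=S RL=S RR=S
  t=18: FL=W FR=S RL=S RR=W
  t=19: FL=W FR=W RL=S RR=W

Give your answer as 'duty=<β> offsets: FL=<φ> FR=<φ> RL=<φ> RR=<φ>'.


duty=12 offsets: FL=14 FR=13 RL=12 RR=14

duty β = stance ticks per leg = 12
FL: stance ticks = 12; W→S at t=6 → φ=14
FR: stance ticks = 12; W→S at t=7 → φ=13
RL: stance ticks = 12; W→S at t=8 → φ=12
RR: stance ticks = 12; W→S at t=6 → φ=14


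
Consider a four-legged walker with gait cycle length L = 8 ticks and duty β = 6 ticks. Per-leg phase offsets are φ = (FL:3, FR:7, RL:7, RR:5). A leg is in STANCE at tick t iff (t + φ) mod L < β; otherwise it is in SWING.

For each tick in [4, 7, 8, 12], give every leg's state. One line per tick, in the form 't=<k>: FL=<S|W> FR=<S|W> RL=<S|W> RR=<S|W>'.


t=4: phase=(7,3,3,1) vs β=6 → FL=W FR=S RL=S RR=S
t=7: phase=(2,6,6,4) vs β=6 → FL=S FR=W RL=W RR=S
t=8: phase=(3,7,7,5) vs β=6 → FL=S FR=W RL=W RR=S
t=12: phase=(7,3,3,1) vs β=6 → FL=W FR=S RL=S RR=S

t=4: FL=W FR=S RL=S RR=S
t=7: FL=S FR=W RL=W RR=S
t=8: FL=S FR=W RL=W RR=S
t=12: FL=W FR=S RL=S RR=S


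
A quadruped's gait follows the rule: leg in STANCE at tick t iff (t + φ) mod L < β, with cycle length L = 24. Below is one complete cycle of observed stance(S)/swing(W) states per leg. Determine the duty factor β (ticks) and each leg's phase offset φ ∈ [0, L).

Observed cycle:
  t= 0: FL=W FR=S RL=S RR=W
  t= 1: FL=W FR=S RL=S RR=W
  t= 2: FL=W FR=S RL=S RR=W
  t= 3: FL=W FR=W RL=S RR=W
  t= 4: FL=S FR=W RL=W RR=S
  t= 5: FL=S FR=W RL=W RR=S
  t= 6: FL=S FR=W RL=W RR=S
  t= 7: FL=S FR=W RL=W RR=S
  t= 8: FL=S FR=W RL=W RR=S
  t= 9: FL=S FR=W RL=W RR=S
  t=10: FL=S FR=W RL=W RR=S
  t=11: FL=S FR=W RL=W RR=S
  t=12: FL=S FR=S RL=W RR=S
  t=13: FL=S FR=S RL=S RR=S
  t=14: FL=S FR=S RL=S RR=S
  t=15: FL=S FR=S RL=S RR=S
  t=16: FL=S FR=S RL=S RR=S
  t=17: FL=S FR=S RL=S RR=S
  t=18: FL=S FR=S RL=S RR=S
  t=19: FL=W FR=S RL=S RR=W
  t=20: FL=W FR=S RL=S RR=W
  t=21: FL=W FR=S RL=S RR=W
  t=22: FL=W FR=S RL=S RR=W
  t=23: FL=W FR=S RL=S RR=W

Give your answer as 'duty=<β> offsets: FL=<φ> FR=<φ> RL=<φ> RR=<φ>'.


duty=15 offsets: FL=20 FR=12 RL=11 RR=20

duty β = stance ticks per leg = 15
FL: stance ticks = 15; W→S at t=4 → φ=20
FR: stance ticks = 15; W→S at t=12 → φ=12
RL: stance ticks = 15; W→S at t=13 → φ=11
RR: stance ticks = 15; W→S at t=4 → φ=20


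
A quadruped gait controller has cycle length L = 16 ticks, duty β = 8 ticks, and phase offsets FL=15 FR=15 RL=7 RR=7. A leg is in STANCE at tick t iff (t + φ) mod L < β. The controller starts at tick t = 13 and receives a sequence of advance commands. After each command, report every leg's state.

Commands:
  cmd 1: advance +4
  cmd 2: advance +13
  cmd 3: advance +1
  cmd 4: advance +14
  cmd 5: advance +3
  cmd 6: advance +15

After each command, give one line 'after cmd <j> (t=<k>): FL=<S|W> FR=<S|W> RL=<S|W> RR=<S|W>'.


start t=13: FL=W FR=W RL=S RR=S
cmd 1: advance +4 → t=17, phase=(0,0,8,8) → FL=S FR=S RL=W RR=W
cmd 2: advance +13 → t=30, phase=(13,13,5,5) → FL=W FR=W RL=S RR=S
cmd 3: advance +1 → t=31, phase=(14,14,6,6) → FL=W FR=W RL=S RR=S
cmd 4: advance +14 → t=45, phase=(12,12,4,4) → FL=W FR=W RL=S RR=S
cmd 5: advance +3 → t=48, phase=(15,15,7,7) → FL=W FR=W RL=S RR=S
cmd 6: advance +15 → t=63, phase=(14,14,6,6) → FL=W FR=W RL=S RR=S

after cmd 1 (t=17): FL=S FR=S RL=W RR=W
after cmd 2 (t=30): FL=W FR=W RL=S RR=S
after cmd 3 (t=31): FL=W FR=W RL=S RR=S
after cmd 4 (t=45): FL=W FR=W RL=S RR=S
after cmd 5 (t=48): FL=W FR=W RL=S RR=S
after cmd 6 (t=63): FL=W FR=W RL=S RR=S


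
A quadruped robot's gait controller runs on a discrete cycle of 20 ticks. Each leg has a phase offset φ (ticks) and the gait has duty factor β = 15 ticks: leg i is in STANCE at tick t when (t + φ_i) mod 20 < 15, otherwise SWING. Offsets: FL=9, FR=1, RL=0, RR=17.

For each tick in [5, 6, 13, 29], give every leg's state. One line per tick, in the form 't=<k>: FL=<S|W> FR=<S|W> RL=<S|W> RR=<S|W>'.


t=5: phase=(14,6,5,2) vs β=15 → FL=S FR=S RL=S RR=S
t=6: phase=(15,7,6,3) vs β=15 → FL=W FR=S RL=S RR=S
t=13: phase=(2,14,13,10) vs β=15 → FL=S FR=S RL=S RR=S
t=29: phase=(18,10,9,6) vs β=15 → FL=W FR=S RL=S RR=S

t=5: FL=S FR=S RL=S RR=S
t=6: FL=W FR=S RL=S RR=S
t=13: FL=S FR=S RL=S RR=S
t=29: FL=W FR=S RL=S RR=S


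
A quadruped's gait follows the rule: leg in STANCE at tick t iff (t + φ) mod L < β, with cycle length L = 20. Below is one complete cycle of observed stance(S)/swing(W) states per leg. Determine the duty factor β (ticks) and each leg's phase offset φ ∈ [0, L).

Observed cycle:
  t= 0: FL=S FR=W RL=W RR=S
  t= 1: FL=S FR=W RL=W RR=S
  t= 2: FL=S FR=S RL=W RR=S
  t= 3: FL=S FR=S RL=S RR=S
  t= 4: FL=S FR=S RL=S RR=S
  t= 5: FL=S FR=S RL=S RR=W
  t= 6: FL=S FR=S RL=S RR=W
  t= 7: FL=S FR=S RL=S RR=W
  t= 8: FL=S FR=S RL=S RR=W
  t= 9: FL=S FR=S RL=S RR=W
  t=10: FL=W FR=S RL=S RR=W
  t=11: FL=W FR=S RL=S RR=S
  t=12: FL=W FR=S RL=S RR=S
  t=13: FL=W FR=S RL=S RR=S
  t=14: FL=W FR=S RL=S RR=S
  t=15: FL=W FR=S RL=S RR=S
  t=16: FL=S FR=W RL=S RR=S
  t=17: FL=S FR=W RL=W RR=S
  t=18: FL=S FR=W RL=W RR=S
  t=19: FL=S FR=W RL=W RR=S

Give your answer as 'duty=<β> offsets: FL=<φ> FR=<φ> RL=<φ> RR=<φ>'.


duty=14 offsets: FL=4 FR=18 RL=17 RR=9

duty β = stance ticks per leg = 14
FL: stance ticks = 14; W→S at t=16 → φ=4
FR: stance ticks = 14; W→S at t=2 → φ=18
RL: stance ticks = 14; W→S at t=3 → φ=17
RR: stance ticks = 14; W→S at t=11 → φ=9


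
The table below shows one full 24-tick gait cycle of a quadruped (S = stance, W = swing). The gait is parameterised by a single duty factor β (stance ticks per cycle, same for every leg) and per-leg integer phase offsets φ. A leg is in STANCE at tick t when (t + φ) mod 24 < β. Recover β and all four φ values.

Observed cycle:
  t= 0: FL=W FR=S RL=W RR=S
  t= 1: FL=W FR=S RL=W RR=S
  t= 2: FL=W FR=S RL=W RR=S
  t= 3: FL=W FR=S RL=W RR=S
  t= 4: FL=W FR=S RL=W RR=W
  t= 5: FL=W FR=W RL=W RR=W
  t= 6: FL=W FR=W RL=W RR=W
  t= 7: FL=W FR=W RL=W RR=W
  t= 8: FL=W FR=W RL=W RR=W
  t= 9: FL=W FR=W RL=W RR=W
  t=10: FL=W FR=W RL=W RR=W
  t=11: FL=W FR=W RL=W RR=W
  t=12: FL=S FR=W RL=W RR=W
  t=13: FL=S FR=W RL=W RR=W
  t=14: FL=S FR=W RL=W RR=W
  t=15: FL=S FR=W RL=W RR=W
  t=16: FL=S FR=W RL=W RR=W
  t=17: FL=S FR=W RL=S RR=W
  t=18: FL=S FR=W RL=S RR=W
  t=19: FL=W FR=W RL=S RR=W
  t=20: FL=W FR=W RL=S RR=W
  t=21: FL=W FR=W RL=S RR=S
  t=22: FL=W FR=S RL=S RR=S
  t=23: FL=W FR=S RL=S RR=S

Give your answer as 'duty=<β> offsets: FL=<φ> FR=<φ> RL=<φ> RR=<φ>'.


duty=7 offsets: FL=12 FR=2 RL=7 RR=3

duty β = stance ticks per leg = 7
FL: stance ticks = 7; W→S at t=12 → φ=12
FR: stance ticks = 7; W→S at t=22 → φ=2
RL: stance ticks = 7; W→S at t=17 → φ=7
RR: stance ticks = 7; W→S at t=21 → φ=3


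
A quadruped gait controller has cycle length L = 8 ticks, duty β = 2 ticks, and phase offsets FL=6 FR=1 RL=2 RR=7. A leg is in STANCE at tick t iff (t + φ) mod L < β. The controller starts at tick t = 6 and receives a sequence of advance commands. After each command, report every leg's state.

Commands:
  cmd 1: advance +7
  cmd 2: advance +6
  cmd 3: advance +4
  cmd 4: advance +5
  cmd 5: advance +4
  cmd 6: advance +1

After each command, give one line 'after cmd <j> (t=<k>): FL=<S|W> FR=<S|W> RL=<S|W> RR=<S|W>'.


after cmd 1 (t=13): FL=W FR=W RL=W RR=W
after cmd 2 (t=19): FL=S FR=W RL=W RR=W
after cmd 3 (t=23): FL=W FR=S RL=S RR=W
after cmd 4 (t=28): FL=W FR=W RL=W RR=W
after cmd 5 (t=32): FL=W FR=S RL=W RR=W
after cmd 6 (t=33): FL=W FR=W RL=W RR=S

start t=6: FL=W FR=W RL=S RR=W
cmd 1: advance +7 → t=13, phase=(3,6,7,4) → FL=W FR=W RL=W RR=W
cmd 2: advance +6 → t=19, phase=(1,4,5,2) → FL=S FR=W RL=W RR=W
cmd 3: advance +4 → t=23, phase=(5,0,1,6) → FL=W FR=S RL=S RR=W
cmd 4: advance +5 → t=28, phase=(2,5,6,3) → FL=W FR=W RL=W RR=W
cmd 5: advance +4 → t=32, phase=(6,1,2,7) → FL=W FR=S RL=W RR=W
cmd 6: advance +1 → t=33, phase=(7,2,3,0) → FL=W FR=W RL=W RR=S


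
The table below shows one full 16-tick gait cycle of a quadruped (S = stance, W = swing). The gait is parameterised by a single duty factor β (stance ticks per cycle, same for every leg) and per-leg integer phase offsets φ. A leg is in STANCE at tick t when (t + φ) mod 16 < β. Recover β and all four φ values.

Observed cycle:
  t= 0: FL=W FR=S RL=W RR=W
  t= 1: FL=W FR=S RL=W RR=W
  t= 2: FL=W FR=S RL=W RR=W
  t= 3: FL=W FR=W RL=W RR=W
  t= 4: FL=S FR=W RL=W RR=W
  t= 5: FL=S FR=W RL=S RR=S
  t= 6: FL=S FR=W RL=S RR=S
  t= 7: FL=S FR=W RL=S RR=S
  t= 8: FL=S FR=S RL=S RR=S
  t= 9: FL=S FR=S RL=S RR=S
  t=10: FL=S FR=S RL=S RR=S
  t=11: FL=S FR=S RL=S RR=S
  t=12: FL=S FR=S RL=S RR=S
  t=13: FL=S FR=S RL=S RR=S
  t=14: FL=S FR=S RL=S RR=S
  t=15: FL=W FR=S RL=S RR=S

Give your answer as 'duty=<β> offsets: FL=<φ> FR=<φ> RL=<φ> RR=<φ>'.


duty=11 offsets: FL=12 FR=8 RL=11 RR=11

duty β = stance ticks per leg = 11
FL: stance ticks = 11; W→S at t=4 → φ=12
FR: stance ticks = 11; W→S at t=8 → φ=8
RL: stance ticks = 11; W→S at t=5 → φ=11
RR: stance ticks = 11; W→S at t=5 → φ=11


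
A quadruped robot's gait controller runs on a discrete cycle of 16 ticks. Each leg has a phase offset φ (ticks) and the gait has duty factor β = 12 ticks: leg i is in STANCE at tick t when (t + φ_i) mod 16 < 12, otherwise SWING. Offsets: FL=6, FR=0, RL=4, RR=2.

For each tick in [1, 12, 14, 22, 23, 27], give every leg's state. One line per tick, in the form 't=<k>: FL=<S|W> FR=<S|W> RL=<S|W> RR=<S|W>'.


t=1: FL=S FR=S RL=S RR=S
t=12: FL=S FR=W RL=S RR=W
t=14: FL=S FR=W RL=S RR=S
t=22: FL=W FR=S RL=S RR=S
t=23: FL=W FR=S RL=S RR=S
t=27: FL=S FR=S RL=W RR=W

t=1: phase=(7,1,5,3) vs β=12 → FL=S FR=S RL=S RR=S
t=12: phase=(2,12,0,14) vs β=12 → FL=S FR=W RL=S RR=W
t=14: phase=(4,14,2,0) vs β=12 → FL=S FR=W RL=S RR=S
t=22: phase=(12,6,10,8) vs β=12 → FL=W FR=S RL=S RR=S
t=23: phase=(13,7,11,9) vs β=12 → FL=W FR=S RL=S RR=S
t=27: phase=(1,11,15,13) vs β=12 → FL=S FR=S RL=W RR=W


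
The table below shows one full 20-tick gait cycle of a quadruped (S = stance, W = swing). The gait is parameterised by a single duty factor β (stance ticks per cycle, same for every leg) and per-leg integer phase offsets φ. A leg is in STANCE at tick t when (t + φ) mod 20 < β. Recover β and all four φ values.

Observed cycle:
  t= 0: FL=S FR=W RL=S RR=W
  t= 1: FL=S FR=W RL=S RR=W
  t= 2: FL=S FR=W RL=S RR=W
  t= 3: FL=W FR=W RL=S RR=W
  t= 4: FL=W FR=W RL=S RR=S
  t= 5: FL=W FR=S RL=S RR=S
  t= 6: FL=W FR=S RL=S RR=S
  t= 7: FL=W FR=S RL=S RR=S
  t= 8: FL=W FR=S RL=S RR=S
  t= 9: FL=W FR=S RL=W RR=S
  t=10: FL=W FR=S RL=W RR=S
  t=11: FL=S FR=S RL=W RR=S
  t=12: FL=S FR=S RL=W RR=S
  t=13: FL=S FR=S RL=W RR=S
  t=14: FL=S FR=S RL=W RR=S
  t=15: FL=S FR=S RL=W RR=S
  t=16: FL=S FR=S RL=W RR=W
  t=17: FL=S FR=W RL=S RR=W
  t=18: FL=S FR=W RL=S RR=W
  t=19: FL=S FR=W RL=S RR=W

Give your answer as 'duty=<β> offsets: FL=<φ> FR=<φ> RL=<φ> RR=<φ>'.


duty=12 offsets: FL=9 FR=15 RL=3 RR=16

duty β = stance ticks per leg = 12
FL: stance ticks = 12; W→S at t=11 → φ=9
FR: stance ticks = 12; W→S at t=5 → φ=15
RL: stance ticks = 12; W→S at t=17 → φ=3
RR: stance ticks = 12; W→S at t=4 → φ=16


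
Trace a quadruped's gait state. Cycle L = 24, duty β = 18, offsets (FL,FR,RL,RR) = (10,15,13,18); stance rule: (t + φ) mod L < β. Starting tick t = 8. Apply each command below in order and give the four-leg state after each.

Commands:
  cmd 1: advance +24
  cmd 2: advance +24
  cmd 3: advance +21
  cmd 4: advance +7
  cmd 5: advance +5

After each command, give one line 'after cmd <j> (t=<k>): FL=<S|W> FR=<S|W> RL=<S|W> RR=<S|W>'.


start t=8: FL=W FR=W RL=W RR=S
cmd 1: advance +24 → t=32, phase=(18,23,21,2) → FL=W FR=W RL=W RR=S
cmd 2: advance +24 → t=56, phase=(18,23,21,2) → FL=W FR=W RL=W RR=S
cmd 3: advance +21 → t=77, phase=(15,20,18,23) → FL=S FR=W RL=W RR=W
cmd 4: advance +7 → t=84, phase=(22,3,1,6) → FL=W FR=S RL=S RR=S
cmd 5: advance +5 → t=89, phase=(3,8,6,11) → FL=S FR=S RL=S RR=S

after cmd 1 (t=32): FL=W FR=W RL=W RR=S
after cmd 2 (t=56): FL=W FR=W RL=W RR=S
after cmd 3 (t=77): FL=S FR=W RL=W RR=W
after cmd 4 (t=84): FL=W FR=S RL=S RR=S
after cmd 5 (t=89): FL=S FR=S RL=S RR=S


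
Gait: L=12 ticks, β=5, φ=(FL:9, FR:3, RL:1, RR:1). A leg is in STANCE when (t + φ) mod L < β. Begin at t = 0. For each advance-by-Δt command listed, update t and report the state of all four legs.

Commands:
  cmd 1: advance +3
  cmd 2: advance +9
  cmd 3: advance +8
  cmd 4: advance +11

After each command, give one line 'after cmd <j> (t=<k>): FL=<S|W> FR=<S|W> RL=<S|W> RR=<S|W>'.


after cmd 1 (t=3): FL=S FR=W RL=S RR=S
after cmd 2 (t=12): FL=W FR=S RL=S RR=S
after cmd 3 (t=20): FL=W FR=W RL=W RR=W
after cmd 4 (t=31): FL=S FR=W RL=W RR=W

start t=0: FL=W FR=S RL=S RR=S
cmd 1: advance +3 → t=3, phase=(0,6,4,4) → FL=S FR=W RL=S RR=S
cmd 2: advance +9 → t=12, phase=(9,3,1,1) → FL=W FR=S RL=S RR=S
cmd 3: advance +8 → t=20, phase=(5,11,9,9) → FL=W FR=W RL=W RR=W
cmd 4: advance +11 → t=31, phase=(4,10,8,8) → FL=S FR=W RL=W RR=W


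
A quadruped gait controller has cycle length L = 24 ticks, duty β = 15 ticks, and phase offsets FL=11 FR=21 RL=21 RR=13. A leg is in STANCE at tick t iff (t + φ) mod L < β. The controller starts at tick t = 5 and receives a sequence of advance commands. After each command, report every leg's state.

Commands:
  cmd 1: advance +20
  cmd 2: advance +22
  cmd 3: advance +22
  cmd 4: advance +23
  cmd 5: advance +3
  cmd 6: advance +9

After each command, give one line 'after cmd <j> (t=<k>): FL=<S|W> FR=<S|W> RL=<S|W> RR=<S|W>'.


start t=5: FL=W FR=S RL=S RR=W
cmd 1: advance +20 → t=25, phase=(12,22,22,14) → FL=S FR=W RL=W RR=S
cmd 2: advance +22 → t=47, phase=(10,20,20,12) → FL=S FR=W RL=W RR=S
cmd 3: advance +22 → t=69, phase=(8,18,18,10) → FL=S FR=W RL=W RR=S
cmd 4: advance +23 → t=92, phase=(7,17,17,9) → FL=S FR=W RL=W RR=S
cmd 5: advance +3 → t=95, phase=(10,20,20,12) → FL=S FR=W RL=W RR=S
cmd 6: advance +9 → t=104, phase=(19,5,5,21) → FL=W FR=S RL=S RR=W

after cmd 1 (t=25): FL=S FR=W RL=W RR=S
after cmd 2 (t=47): FL=S FR=W RL=W RR=S
after cmd 3 (t=69): FL=S FR=W RL=W RR=S
after cmd 4 (t=92): FL=S FR=W RL=W RR=S
after cmd 5 (t=95): FL=S FR=W RL=W RR=S
after cmd 6 (t=104): FL=W FR=S RL=S RR=W


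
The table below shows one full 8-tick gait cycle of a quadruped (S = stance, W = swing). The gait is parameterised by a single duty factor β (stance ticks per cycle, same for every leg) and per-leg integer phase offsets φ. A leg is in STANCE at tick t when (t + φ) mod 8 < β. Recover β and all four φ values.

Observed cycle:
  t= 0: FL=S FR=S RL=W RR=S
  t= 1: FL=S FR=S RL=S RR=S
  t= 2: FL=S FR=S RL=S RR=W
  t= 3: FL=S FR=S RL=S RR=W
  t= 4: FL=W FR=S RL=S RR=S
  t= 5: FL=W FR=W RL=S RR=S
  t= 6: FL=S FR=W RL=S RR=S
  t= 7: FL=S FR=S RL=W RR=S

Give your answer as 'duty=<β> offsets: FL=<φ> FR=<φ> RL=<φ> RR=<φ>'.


duty β = stance ticks per leg = 6
FL: stance ticks = 6; W→S at t=6 → φ=2
FR: stance ticks = 6; W→S at t=7 → φ=1
RL: stance ticks = 6; W→S at t=1 → φ=7
RR: stance ticks = 6; W→S at t=4 → φ=4

duty=6 offsets: FL=2 FR=1 RL=7 RR=4


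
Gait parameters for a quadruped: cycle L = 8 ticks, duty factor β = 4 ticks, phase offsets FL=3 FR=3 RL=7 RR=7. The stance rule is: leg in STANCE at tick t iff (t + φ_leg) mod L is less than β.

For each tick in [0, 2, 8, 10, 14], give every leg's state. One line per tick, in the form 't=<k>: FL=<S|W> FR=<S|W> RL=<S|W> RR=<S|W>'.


t=0: phase=(3,3,7,7) vs β=4 → FL=S FR=S RL=W RR=W
t=2: phase=(5,5,1,1) vs β=4 → FL=W FR=W RL=S RR=S
t=8: phase=(3,3,7,7) vs β=4 → FL=S FR=S RL=W RR=W
t=10: phase=(5,5,1,1) vs β=4 → FL=W FR=W RL=S RR=S
t=14: phase=(1,1,5,5) vs β=4 → FL=S FR=S RL=W RR=W

t=0: FL=S FR=S RL=W RR=W
t=2: FL=W FR=W RL=S RR=S
t=8: FL=S FR=S RL=W RR=W
t=10: FL=W FR=W RL=S RR=S
t=14: FL=S FR=S RL=W RR=W


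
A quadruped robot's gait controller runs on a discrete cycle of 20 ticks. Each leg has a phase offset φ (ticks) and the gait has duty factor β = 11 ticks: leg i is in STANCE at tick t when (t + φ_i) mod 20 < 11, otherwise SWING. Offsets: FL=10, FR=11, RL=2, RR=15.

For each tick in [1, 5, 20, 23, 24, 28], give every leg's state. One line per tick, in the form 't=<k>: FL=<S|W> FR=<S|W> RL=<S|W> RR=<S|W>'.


t=1: FL=W FR=W RL=S RR=W
t=5: FL=W FR=W RL=S RR=S
t=20: FL=S FR=W RL=S RR=W
t=23: FL=W FR=W RL=S RR=W
t=24: FL=W FR=W RL=S RR=W
t=28: FL=W FR=W RL=S RR=S

t=1: phase=(11,12,3,16) vs β=11 → FL=W FR=W RL=S RR=W
t=5: phase=(15,16,7,0) vs β=11 → FL=W FR=W RL=S RR=S
t=20: phase=(10,11,2,15) vs β=11 → FL=S FR=W RL=S RR=W
t=23: phase=(13,14,5,18) vs β=11 → FL=W FR=W RL=S RR=W
t=24: phase=(14,15,6,19) vs β=11 → FL=W FR=W RL=S RR=W
t=28: phase=(18,19,10,3) vs β=11 → FL=W FR=W RL=S RR=S


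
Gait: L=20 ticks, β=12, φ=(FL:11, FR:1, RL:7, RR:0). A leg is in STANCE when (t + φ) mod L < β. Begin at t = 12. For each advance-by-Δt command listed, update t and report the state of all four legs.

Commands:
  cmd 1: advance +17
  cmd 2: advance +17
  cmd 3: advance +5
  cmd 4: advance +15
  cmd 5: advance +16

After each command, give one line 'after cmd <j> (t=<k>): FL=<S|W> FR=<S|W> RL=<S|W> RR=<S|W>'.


after cmd 1 (t=29): FL=S FR=S RL=W RR=S
after cmd 2 (t=46): FL=W FR=S RL=W RR=S
after cmd 3 (t=51): FL=S FR=W RL=W RR=S
after cmd 4 (t=66): FL=W FR=S RL=W RR=S
after cmd 5 (t=82): FL=W FR=S RL=S RR=S

start t=12: FL=S FR=W RL=W RR=W
cmd 1: advance +17 → t=29, phase=(0,10,16,9) → FL=S FR=S RL=W RR=S
cmd 2: advance +17 → t=46, phase=(17,7,13,6) → FL=W FR=S RL=W RR=S
cmd 3: advance +5 → t=51, phase=(2,12,18,11) → FL=S FR=W RL=W RR=S
cmd 4: advance +15 → t=66, phase=(17,7,13,6) → FL=W FR=S RL=W RR=S
cmd 5: advance +16 → t=82, phase=(13,3,9,2) → FL=W FR=S RL=S RR=S


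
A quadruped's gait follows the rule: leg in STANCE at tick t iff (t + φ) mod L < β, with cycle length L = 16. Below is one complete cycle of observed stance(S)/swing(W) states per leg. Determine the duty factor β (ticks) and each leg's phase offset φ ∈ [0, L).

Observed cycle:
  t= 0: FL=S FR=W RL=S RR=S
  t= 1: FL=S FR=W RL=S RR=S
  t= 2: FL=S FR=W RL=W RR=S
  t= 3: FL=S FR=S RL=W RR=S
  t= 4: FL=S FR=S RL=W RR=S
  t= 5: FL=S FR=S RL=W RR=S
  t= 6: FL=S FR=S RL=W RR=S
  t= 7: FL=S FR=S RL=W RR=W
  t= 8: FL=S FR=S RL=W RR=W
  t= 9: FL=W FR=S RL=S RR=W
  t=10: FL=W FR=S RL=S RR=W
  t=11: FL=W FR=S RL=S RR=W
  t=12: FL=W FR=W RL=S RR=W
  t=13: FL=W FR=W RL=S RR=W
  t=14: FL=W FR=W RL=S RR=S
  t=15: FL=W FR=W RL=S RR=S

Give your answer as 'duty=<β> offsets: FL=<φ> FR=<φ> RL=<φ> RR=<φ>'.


duty=9 offsets: FL=0 FR=13 RL=7 RR=2

duty β = stance ticks per leg = 9
FL: stance ticks = 9; W→S at t=0 → φ=0
FR: stance ticks = 9; W→S at t=3 → φ=13
RL: stance ticks = 9; W→S at t=9 → φ=7
RR: stance ticks = 9; W→S at t=14 → φ=2


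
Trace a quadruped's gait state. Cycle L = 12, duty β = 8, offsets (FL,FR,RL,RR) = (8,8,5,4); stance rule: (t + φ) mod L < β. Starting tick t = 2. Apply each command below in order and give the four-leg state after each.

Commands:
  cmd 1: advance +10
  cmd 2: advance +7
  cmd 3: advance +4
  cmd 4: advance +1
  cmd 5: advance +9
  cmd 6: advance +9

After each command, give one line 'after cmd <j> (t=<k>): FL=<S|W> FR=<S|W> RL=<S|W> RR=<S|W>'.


after cmd 1 (t=12): FL=W FR=W RL=S RR=S
after cmd 2 (t=19): FL=S FR=S RL=S RR=W
after cmd 3 (t=23): FL=S FR=S RL=S RR=S
after cmd 4 (t=24): FL=W FR=W RL=S RR=S
after cmd 5 (t=33): FL=S FR=S RL=S RR=S
after cmd 6 (t=42): FL=S FR=S RL=W RR=W

start t=2: FL=W FR=W RL=S RR=S
cmd 1: advance +10 → t=12, phase=(8,8,5,4) → FL=W FR=W RL=S RR=S
cmd 2: advance +7 → t=19, phase=(3,3,0,11) → FL=S FR=S RL=S RR=W
cmd 3: advance +4 → t=23, phase=(7,7,4,3) → FL=S FR=S RL=S RR=S
cmd 4: advance +1 → t=24, phase=(8,8,5,4) → FL=W FR=W RL=S RR=S
cmd 5: advance +9 → t=33, phase=(5,5,2,1) → FL=S FR=S RL=S RR=S
cmd 6: advance +9 → t=42, phase=(2,2,11,10) → FL=S FR=S RL=W RR=W


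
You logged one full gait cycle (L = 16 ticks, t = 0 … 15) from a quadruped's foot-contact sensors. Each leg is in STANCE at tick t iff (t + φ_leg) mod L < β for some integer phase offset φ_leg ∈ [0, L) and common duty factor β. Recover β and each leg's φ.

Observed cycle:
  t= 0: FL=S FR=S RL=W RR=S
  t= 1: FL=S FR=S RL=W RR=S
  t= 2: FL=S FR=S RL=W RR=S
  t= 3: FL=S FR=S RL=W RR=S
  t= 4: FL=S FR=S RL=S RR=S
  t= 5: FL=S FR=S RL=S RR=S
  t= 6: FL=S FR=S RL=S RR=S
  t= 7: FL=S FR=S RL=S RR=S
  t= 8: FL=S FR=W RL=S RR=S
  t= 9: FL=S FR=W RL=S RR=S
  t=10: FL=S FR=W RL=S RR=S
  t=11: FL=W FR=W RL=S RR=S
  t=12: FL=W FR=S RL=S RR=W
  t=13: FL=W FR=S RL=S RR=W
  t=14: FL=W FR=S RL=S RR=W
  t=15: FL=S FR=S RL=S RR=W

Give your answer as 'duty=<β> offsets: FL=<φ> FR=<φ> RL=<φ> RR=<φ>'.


duty β = stance ticks per leg = 12
FL: stance ticks = 12; W→S at t=15 → φ=1
FR: stance ticks = 12; W→S at t=12 → φ=4
RL: stance ticks = 12; W→S at t=4 → φ=12
RR: stance ticks = 12; W→S at t=0 → φ=0

duty=12 offsets: FL=1 FR=4 RL=12 RR=0


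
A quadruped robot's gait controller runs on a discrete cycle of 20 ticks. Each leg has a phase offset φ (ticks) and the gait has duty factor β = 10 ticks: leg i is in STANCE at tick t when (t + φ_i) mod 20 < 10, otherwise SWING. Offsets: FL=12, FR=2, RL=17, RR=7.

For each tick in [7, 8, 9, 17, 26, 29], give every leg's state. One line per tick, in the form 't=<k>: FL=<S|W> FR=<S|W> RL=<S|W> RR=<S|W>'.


t=7: phase=(19,9,4,14) vs β=10 → FL=W FR=S RL=S RR=W
t=8: phase=(0,10,5,15) vs β=10 → FL=S FR=W RL=S RR=W
t=9: phase=(1,11,6,16) vs β=10 → FL=S FR=W RL=S RR=W
t=17: phase=(9,19,14,4) vs β=10 → FL=S FR=W RL=W RR=S
t=26: phase=(18,8,3,13) vs β=10 → FL=W FR=S RL=S RR=W
t=29: phase=(1,11,6,16) vs β=10 → FL=S FR=W RL=S RR=W

t=7: FL=W FR=S RL=S RR=W
t=8: FL=S FR=W RL=S RR=W
t=9: FL=S FR=W RL=S RR=W
t=17: FL=S FR=W RL=W RR=S
t=26: FL=W FR=S RL=S RR=W
t=29: FL=S FR=W RL=S RR=W


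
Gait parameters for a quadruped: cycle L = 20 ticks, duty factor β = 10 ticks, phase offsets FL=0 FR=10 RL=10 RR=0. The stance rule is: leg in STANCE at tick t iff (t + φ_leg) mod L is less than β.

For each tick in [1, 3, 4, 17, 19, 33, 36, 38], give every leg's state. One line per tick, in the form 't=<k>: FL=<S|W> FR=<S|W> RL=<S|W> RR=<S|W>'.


t=1: phase=(1,11,11,1) vs β=10 → FL=S FR=W RL=W RR=S
t=3: phase=(3,13,13,3) vs β=10 → FL=S FR=W RL=W RR=S
t=4: phase=(4,14,14,4) vs β=10 → FL=S FR=W RL=W RR=S
t=17: phase=(17,7,7,17) vs β=10 → FL=W FR=S RL=S RR=W
t=19: phase=(19,9,9,19) vs β=10 → FL=W FR=S RL=S RR=W
t=33: phase=(13,3,3,13) vs β=10 → FL=W FR=S RL=S RR=W
t=36: phase=(16,6,6,16) vs β=10 → FL=W FR=S RL=S RR=W
t=38: phase=(18,8,8,18) vs β=10 → FL=W FR=S RL=S RR=W

t=1: FL=S FR=W RL=W RR=S
t=3: FL=S FR=W RL=W RR=S
t=4: FL=S FR=W RL=W RR=S
t=17: FL=W FR=S RL=S RR=W
t=19: FL=W FR=S RL=S RR=W
t=33: FL=W FR=S RL=S RR=W
t=36: FL=W FR=S RL=S RR=W
t=38: FL=W FR=S RL=S RR=W


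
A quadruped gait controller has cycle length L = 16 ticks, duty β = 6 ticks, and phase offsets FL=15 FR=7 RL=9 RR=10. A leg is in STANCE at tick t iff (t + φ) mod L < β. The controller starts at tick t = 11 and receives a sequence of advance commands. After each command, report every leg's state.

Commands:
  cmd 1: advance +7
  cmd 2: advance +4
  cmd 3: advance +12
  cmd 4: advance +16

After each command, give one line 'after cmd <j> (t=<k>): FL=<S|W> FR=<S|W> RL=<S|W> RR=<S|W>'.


after cmd 1 (t=18): FL=S FR=W RL=W RR=W
after cmd 2 (t=22): FL=S FR=W RL=W RR=S
after cmd 3 (t=34): FL=S FR=W RL=W RR=W
after cmd 4 (t=50): FL=S FR=W RL=W RR=W

start t=11: FL=W FR=S RL=S RR=S
cmd 1: advance +7 → t=18, phase=(1,9,11,12) → FL=S FR=W RL=W RR=W
cmd 2: advance +4 → t=22, phase=(5,13,15,0) → FL=S FR=W RL=W RR=S
cmd 3: advance +12 → t=34, phase=(1,9,11,12) → FL=S FR=W RL=W RR=W
cmd 4: advance +16 → t=50, phase=(1,9,11,12) → FL=S FR=W RL=W RR=W
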